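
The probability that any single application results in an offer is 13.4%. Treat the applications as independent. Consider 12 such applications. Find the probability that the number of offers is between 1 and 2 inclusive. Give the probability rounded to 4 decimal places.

0.6115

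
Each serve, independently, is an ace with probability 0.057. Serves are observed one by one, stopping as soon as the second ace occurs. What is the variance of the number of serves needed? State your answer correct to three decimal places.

580.486

Y = total serves until the second success; negative binomial with r=2, p=0.057.
Var(Y) = r(1−p)/p² = 2·0.943 / 0.057² = 580.48630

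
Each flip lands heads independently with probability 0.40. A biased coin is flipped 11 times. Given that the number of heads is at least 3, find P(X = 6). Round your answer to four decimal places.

0.1670

X ~ Binomial(11, 0.40). Want P(X=6 | X≥3) = P(X=6) / P(X≥3).
P(X=6) = C(11,6)·0.40^6·0.60^5 = 0.147149
P(X≥3) = 1 − 0.003628 − 0.026605 − 0.088684 = 0.881083
Ratio = 0.147149 / 0.881083 = 0.167010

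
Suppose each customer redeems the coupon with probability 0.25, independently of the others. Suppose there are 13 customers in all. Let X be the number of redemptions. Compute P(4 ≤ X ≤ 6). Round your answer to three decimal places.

X ~ Binomial(13, 0.25); P(4 ≤ X ≤ 6) = Σ C(13,k) p^k (1−p)^(13−k) over k:
  k=4: C(13,4)·0.25^4·0.75^9 = 0.20971
  k=5: C(13,5)·0.25^5·0.75^8 = 0.12583
  k=6: C(13,6)·0.25^6·0.75^7 = 0.05592
Total = 0.39146

0.391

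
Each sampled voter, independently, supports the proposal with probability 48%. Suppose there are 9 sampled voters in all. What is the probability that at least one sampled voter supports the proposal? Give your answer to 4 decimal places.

P(at least one) = 1 − P(none) = 1 − (1 − 0.48)^9
= 1 − 0.002780 = 0.997220

0.9972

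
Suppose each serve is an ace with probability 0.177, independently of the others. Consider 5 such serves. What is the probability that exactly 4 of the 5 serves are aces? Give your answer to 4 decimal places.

0.0040

X ~ Binomial(n=5, p=0.177).
P(X=4) = C(5,4) · p^4 · (1−p)^1
= 5 · 0.00098151 · 0.823 = 0.004039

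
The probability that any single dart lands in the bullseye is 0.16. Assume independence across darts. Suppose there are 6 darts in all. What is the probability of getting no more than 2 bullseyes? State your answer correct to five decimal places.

0.94396

X ~ Binomial(6, 0.16); P(X ≤ 2) = Σ C(6,k) p^k (1−p)^(6−k) over k:
  k=0: C(6,0)·0.16^0·0.84^6 = 0.3512980
  k=1: C(6,1)·0.16^1·0.84^5 = 0.4014835
  k=2: C(6,2)·0.16^2·0.84^4 = 0.1911826
Total = 0.9439641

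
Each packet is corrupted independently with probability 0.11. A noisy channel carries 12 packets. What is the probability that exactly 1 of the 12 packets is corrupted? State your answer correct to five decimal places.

X ~ Binomial(n=12, p=0.11).
P(X=1) = C(12,1) · p^1 · (1−p)^11
= 12 · 0.11 · 0.27752 = 0.3663228

0.36632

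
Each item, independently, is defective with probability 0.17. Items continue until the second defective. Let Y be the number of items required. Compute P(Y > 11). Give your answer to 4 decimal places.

Needing more than 11 items ⇔ fewer than 2 successes in the first 11. With X ~ Binomial(11, 0.17), P(Y > 11) = P(X ≤ 1).
  k=0: C(11,0)·0.17^0·0.83^11 = 0.128783
  k=1: C(11,1)·0.17^1·0.83^10 = 0.290150
P(X ≤ 1) = 0.418933

0.4189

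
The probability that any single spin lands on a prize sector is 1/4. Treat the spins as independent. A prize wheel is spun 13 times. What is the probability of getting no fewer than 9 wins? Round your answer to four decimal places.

X ~ Binomial(13, 0.25); P(X ≥ 9) = Σ C(13,k) p^k (1−p)^(13−k) over k:
  k=9: C(13,9)·0.25^9·0.75^4 = 0.000863
  k=10: C(13,10)·0.25^10·0.75^3 = 0.000115
  k=11: C(13,11)·0.25^11·0.75^2 = 0.000010
  k=12: C(13,12)·0.25^12·0.75^1 = 0.000001
  k=13: C(13,13)·0.25^13·0.75^0 = 0.000000
Total = 0.000989

0.0010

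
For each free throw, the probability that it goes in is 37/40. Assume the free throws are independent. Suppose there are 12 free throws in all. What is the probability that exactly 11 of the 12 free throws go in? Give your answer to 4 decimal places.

X ~ Binomial(n=12, p=0.925).
P(X=11) = C(12,11) · p^11 · (1−p)^1
= 12 · 0.42419 · 0.075 = 0.381770

0.3818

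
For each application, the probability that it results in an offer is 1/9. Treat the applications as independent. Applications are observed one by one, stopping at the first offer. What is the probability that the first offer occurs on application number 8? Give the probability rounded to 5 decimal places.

0.04872

Geometric (trials to first success), p = 0.111111.
P(Y = 8) = (1−p)^7 · p = 0.43846 · 0.111111 = 0.0487180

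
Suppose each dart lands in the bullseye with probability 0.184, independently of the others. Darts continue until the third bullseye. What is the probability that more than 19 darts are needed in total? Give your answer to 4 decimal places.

0.2935

Needing more than 19 darts ⇔ fewer than 3 successes in the first 19. With X ~ Binomial(19, 0.184), P(Y > 19) = P(X ≤ 2).
  k=0: C(19,0)·0.184^0·0.816^19 = 0.020995
  k=1: C(19,1)·0.184^1·0.816^18 = 0.089949
  k=2: C(19,2)·0.184^2·0.816^17 = 0.182543
P(X ≤ 2) = 0.293486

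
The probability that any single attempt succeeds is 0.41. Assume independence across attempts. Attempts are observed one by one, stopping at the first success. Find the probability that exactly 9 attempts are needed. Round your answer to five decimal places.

Geometric (trials to first success), p = 0.41.
P(Y = 9) = (1−p)^8 · p = 0.014683 · 0.41 = 0.0060200

0.00602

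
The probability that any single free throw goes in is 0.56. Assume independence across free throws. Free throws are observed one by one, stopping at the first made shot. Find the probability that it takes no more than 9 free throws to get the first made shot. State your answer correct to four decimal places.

0.9994

Y = number of free throws to the first success; geometric, p = 0.56.
P(Y ≤ 9) = 1 − (1−p)^9 = 1 − 0.000618 = 0.999382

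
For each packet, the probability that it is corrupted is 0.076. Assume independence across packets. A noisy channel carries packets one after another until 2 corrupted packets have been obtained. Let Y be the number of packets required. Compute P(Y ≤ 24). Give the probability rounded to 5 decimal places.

0.55386

Finishing within 24 packets ⇔ at least 2 successes in the first 24. With X ~ Binomial(24, 0.076), P(Y ≤ 24) = 1 − P(X ≤ 1).
  k=0: C(24,0)·0.076^0·0.924^24 = 0.1500125
  k=1: C(24,1)·0.076^1·0.924^23 = 0.2961285
1 − 0.4461409 = 0.5538591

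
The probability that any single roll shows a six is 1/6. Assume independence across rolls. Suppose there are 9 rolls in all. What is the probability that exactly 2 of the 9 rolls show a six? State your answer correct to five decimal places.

X ~ Binomial(n=9, p=0.166667).
P(X=2) = C(9,2) · p^2 · (1−p)^7
= 36 · 0.027778 · 0.27908 = 0.2790816

0.27908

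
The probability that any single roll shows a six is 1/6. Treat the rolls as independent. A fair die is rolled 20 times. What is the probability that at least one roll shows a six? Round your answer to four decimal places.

0.9739

P(at least one) = 1 − P(none) = 1 − (1 − 0.166667)^20
= 1 − 0.026084 = 0.973916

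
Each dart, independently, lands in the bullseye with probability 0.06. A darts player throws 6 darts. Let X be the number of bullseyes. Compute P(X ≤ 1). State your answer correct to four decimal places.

X ~ Binomial(6, 0.06); P(X ≤ 1) = Σ C(6,k) p^k (1−p)^(6−k) over k:
  k=0: C(6,0)·0.06^0·0.94^6 = 0.689870
  k=1: C(6,1)·0.06^1·0.94^5 = 0.264205
Total = 0.954075

0.9541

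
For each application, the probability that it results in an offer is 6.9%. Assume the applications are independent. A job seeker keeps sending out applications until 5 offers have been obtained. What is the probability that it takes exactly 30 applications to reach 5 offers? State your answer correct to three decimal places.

0.006

Y = trial on which the fifth success occurs; negative binomial, r=5, p=0.069.
P(Y=30) = C(29,4) · p^5 · (1−p)^25
= 23751 · 1.564e-06 · 0.16739 = 0.00622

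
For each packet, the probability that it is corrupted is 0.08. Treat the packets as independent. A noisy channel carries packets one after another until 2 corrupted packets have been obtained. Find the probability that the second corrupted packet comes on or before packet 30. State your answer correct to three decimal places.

Finishing within 30 packets ⇔ at least 2 successes in the first 30. With X ~ Binomial(30, 0.08), P(Y ≤ 30) = 1 − P(X ≤ 1).
  k=0: C(30,0)·0.08^0·0.92^30 = 0.08197
  k=1: C(30,1)·0.08^1·0.92^29 = 0.21382
1 − 0.29579 = 0.70421

0.704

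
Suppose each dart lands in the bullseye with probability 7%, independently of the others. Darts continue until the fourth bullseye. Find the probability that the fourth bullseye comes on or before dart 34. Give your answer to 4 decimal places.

0.2122

Finishing within 34 darts ⇔ at least 4 successes in the first 34. With X ~ Binomial(34, 0.07), P(Y ≤ 34) = 1 − P(X ≤ 3).
  k=0: C(34,0)·0.07^0·0.93^34 = 0.084805
  k=1: C(34,1)·0.07^1·0.93^33 = 0.217027
  k=2: C(34,2)·0.07^2·0.93^32 = 0.269534
  k=3: C(34,3)·0.07^3·0.93^31 = 0.216400
1 − 0.787766 = 0.212234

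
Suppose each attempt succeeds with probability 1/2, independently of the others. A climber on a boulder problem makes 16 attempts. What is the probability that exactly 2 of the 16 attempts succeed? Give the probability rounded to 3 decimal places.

0.002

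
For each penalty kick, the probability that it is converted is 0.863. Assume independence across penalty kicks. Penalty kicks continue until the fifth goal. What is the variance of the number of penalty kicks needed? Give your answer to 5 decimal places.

0.91975

Y = total penalty kicks until the fifth success; negative binomial with r=5, p=0.863.
Var(Y) = r(1−p)/p² = 5·0.137 / 0.863² = 0.9197483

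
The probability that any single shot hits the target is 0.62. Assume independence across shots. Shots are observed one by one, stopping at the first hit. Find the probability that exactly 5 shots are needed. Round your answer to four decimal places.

0.0129

Geometric (trials to first success), p = 0.62.
P(Y = 5) = (1−p)^4 · p = 0.020851 · 0.62 = 0.012928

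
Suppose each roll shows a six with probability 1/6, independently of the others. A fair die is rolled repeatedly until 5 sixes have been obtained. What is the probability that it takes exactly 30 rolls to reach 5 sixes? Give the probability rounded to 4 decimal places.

Y = trial on which the fifth success occurs; negative binomial, r=5, p=0.166667.
P(Y=30) = C(29,4) · p^5 · (1−p)^25
= 23751 · 0.0001286 · 0.010483 = 0.032018

0.0320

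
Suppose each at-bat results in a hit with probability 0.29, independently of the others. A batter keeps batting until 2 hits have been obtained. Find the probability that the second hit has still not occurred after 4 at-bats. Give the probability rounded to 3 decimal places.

Needing more than 4 at-bats ⇔ fewer than 2 successes in the first 4. With X ~ Binomial(4, 0.29), P(Y > 4) = P(X ≤ 1).
  k=0: C(4,0)·0.29^0·0.71^4 = 0.25412
  k=1: C(4,1)·0.29^1·0.71^3 = 0.41518
P(X ≤ 1) = 0.66929

0.669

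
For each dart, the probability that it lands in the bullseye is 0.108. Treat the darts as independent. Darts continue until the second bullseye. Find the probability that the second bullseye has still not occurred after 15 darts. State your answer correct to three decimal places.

0.507

Needing more than 15 darts ⇔ fewer than 2 successes in the first 15. With X ~ Binomial(15, 0.108), P(Y > 15) = P(X ≤ 1).
  k=0: C(15,0)·0.108^0·0.892^15 = 0.18008
  k=1: C(15,1)·0.108^1·0.892^14 = 0.32706
P(X ≤ 1) = 0.50714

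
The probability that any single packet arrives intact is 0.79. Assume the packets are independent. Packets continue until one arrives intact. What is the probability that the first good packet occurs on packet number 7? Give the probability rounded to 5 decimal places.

0.00007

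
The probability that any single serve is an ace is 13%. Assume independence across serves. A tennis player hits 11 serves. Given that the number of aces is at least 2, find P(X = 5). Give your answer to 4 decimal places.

0.0174

X ~ Binomial(11, 0.13). Want P(X=5 | X≥2) = P(X=5) / P(X≥2).
P(X=5) = C(11,5)·0.13^5·0.87^6 = 0.007438
P(X≥2) = 1 − 0.216128 − 0.355245 = 0.428626
Ratio = 0.007438 / 0.428626 = 0.017354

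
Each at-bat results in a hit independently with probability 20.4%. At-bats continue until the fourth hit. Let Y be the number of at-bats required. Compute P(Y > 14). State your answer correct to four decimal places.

0.6844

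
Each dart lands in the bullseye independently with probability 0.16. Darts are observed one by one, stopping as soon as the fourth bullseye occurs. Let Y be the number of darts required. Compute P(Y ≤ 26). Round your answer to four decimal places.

0.6162

Finishing within 26 darts ⇔ at least 4 successes in the first 26. With X ~ Binomial(26, 0.16), P(Y ≤ 26) = 1 − P(X ≤ 3).
  k=0: C(26,0)·0.16^0·0.84^26 = 0.010746
  k=1: C(26,1)·0.16^1·0.84^25 = 0.053220
  k=2: C(26,2)·0.16^2·0.84^24 = 0.126714
  k=3: C(26,3)·0.16^3·0.84^23 = 0.193089
1 − 0.383770 = 0.616230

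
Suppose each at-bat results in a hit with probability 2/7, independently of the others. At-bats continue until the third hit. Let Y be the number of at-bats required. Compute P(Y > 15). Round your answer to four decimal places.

Needing more than 15 at-bats ⇔ fewer than 3 successes in the first 15. With X ~ Binomial(15, 0.285714), P(Y > 15) = P(X ≤ 2).
  k=0: C(15,0)·0.285714^0·0.714286^15 = 0.006428
  k=1: C(15,1)·0.285714^1·0.714286^14 = 0.038568
  k=2: C(15,2)·0.285714^2·0.714286^13 = 0.107991
P(X ≤ 2) = 0.152988

0.1530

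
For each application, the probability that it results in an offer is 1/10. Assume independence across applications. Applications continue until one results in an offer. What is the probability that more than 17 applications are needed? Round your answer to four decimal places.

Y = number of applications to the first success; geometric, p = 0.10.
P(Y > 17) = P(first 17 all fail) = (1−p)^17 = 0.166772

0.1668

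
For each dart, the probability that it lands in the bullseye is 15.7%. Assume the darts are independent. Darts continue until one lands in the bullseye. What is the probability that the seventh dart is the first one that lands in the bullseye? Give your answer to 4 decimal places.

0.0563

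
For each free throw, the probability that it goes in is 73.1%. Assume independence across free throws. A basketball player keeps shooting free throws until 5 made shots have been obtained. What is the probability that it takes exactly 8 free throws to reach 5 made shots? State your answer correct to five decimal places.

0.14220

Y = trial on which the fifth success occurs; negative binomial, r=5, p=0.731.
P(Y=8) = C(7,4) · p^5 · (1−p)^3
= 35 · 0.20873 · 0.019465 = 0.1422040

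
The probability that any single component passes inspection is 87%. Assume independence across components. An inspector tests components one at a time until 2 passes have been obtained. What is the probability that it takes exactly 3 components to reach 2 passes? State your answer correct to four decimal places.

0.1968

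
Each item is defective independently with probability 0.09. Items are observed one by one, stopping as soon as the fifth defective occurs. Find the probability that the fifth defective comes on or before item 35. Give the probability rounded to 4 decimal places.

0.2032

Finishing within 35 items ⇔ at least 5 successes in the first 35. With X ~ Binomial(35, 0.09), P(Y ≤ 35) = 1 − P(X ≤ 4).
  k=0: C(35,0)·0.09^0·0.91^35 = 0.036851
  k=1: C(35,1)·0.09^1·0.91^34 = 0.127561
  k=2: C(35,2)·0.09^2·0.91^33 = 0.214471
  k=3: C(35,3)·0.09^3·0.91^32 = 0.233325
  k=4: C(35,4)·0.09^4·0.91^31 = 0.184609
1 − 0.796817 = 0.203183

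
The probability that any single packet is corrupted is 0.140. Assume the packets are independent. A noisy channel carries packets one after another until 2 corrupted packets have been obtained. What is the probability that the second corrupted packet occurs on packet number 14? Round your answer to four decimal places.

0.0417

Y = trial on which the second success occurs; negative binomial, r=2, p=0.14.
P(Y=14) = C(13,1) · p^2 · (1−p)^12
= 13 · 0.0196 · 0.16367 = 0.041704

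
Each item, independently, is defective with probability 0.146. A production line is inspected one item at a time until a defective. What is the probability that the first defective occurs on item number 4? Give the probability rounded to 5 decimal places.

0.09093

Geometric (trials to first success), p = 0.146.
P(Y = 4) = (1−p)^3 · p = 0.62284 · 0.146 = 0.0909340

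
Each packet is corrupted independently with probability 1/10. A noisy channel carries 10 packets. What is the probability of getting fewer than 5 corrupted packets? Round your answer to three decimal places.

0.998

X ~ Binomial(10, 0.10); P(X ≤ 4) = Σ C(10,k) p^k (1−p)^(10−k) over k:
  k=0: C(10,0)·0.10^0·0.90^10 = 0.34868
  k=1: C(10,1)·0.10^1·0.90^9 = 0.38742
  k=2: C(10,2)·0.10^2·0.90^8 = 0.19371
  k=3: C(10,3)·0.10^3·0.90^7 = 0.05740
  k=4: C(10,4)·0.10^4·0.90^6 = 0.01116
Total = 0.99837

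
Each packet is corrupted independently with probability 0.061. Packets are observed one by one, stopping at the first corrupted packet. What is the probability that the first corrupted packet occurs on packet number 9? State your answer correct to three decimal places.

Geometric (trials to first success), p = 0.061.
P(Y = 9) = (1−p)^8 · p = 0.6044 · 0.061 = 0.03687

0.037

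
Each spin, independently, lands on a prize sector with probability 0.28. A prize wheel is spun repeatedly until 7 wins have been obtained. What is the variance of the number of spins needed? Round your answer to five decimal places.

64.28571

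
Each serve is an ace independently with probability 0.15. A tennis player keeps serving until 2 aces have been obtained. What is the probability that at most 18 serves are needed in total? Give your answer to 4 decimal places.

0.7759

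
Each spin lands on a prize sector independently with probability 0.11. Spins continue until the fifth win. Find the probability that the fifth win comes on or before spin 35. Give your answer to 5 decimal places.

Finishing within 35 spins ⇔ at least 5 successes in the first 35. With X ~ Binomial(35, 0.11), P(Y ≤ 35) = 1 − P(X ≤ 4).
  k=0: C(35,0)·0.11^0·0.89^35 = 0.0169297
  k=1: C(35,1)·0.11^1·0.89^34 = 0.0732354
  k=2: C(35,2)·0.11^2·0.89^33 = 0.1538766
  k=3: C(35,3)·0.11^3·0.89^32 = 0.2092030
  k=4: C(35,4)·0.11^4·0.89^31 = 0.2068524
1 − 0.6600971 = 0.3399029

0.33990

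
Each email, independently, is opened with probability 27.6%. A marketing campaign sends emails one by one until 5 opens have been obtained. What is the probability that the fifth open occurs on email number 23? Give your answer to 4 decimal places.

0.0350

Y = trial on which the fifth success occurs; negative binomial, r=5, p=0.276.
P(Y=23) = C(22,4) · p^5 · (1−p)^18
= 7315 · 0.0016016 · 0.0029874 = 0.034999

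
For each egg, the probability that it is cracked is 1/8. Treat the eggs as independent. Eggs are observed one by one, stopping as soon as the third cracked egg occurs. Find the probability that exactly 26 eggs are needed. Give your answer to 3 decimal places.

Y = trial on which the third success occurs; negative binomial, r=3, p=0.125.
P(Y=26) = C(25,2) · p^3 · (1−p)^23
= 300 · 0.0019531 · 0.046364 = 0.02717

0.027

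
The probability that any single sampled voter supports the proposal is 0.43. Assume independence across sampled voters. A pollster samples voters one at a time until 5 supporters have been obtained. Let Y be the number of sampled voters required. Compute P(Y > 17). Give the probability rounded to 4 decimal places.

Needing more than 17 sampled voters ⇔ fewer than 5 successes in the first 17. With X ~ Binomial(17, 0.43), P(Y > 17) = P(X ≤ 4).
  k=0: C(17,0)·0.43^0·0.57^17 = 0.000071
  k=1: C(17,1)·0.43^1·0.57^16 = 0.000908
  k=2: C(17,2)·0.43^2·0.57^15 = 0.005478
  k=3: C(17,3)·0.43^3·0.57^14 = 0.020662
  k=4: C(17,4)·0.43^4·0.57^13 = 0.054554
P(X ≤ 4) = 0.081671

0.0817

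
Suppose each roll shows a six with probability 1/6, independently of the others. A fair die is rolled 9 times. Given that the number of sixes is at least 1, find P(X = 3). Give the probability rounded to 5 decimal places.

0.16155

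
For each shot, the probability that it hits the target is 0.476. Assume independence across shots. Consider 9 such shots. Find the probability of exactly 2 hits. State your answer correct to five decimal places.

0.08848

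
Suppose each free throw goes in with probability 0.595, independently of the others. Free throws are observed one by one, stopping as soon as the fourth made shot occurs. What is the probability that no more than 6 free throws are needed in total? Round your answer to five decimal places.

0.53395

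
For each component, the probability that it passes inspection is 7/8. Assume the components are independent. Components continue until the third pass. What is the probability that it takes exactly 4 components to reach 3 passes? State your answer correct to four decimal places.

Y = trial on which the third success occurs; negative binomial, r=3, p=0.875.
P(Y=4) = C(3,2) · p^3 · (1−p)^1
= 3 · 0.66992 · 0.125 = 0.251221

0.2512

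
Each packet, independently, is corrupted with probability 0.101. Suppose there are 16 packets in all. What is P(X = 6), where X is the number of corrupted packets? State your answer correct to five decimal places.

X ~ Binomial(n=16, p=0.101).
P(X=6) = C(16,6) · p^6 · (1−p)^10
= 8008 · 1.0615e-06 · 0.34482 = 0.0029312

0.00293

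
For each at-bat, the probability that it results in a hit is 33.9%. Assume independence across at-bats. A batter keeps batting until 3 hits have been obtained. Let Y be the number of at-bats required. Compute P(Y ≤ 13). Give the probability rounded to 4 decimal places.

0.8704

Finishing within 13 at-bats ⇔ at least 3 successes in the first 13. With X ~ Binomial(13, 0.339), P(Y ≤ 13) = 1 − P(X ≤ 2).
  k=0: C(13,0)·0.339^0·0.661^13 = 0.004599
  k=1: C(13,1)·0.339^1·0.661^12 = 0.030659
  k=2: C(13,2)·0.339^2·0.661^11 = 0.094343
1 − 0.129601 = 0.870399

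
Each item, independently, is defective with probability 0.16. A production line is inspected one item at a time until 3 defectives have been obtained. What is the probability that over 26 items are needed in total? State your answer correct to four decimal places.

Needing more than 26 items ⇔ fewer than 3 successes in the first 26. With X ~ Binomial(26, 0.16), P(Y > 26) = P(X ≤ 2).
  k=0: C(26,0)·0.16^0·0.84^26 = 0.010746
  k=1: C(26,1)·0.16^1·0.84^25 = 0.053220
  k=2: C(26,2)·0.16^2·0.84^24 = 0.126714
P(X ≤ 2) = 0.190681

0.1907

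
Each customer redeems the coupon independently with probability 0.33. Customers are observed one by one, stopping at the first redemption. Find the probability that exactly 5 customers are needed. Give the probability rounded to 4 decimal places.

Geometric (trials to first success), p = 0.33.
P(Y = 5) = (1−p)^4 · p = 0.20151 · 0.33 = 0.066499

0.0665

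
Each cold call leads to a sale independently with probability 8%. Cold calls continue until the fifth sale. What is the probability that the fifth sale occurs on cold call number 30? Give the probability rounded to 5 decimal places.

0.00968

Y = trial on which the fifth success occurs; negative binomial, r=5, p=0.08.
P(Y=30) = C(29,4) · p^5 · (1−p)^25
= 23751 · 3.2768e-06 · 0.12436 = 0.0096789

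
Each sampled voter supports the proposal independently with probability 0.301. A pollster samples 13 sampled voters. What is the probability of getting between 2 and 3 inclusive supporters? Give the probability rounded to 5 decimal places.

0.35474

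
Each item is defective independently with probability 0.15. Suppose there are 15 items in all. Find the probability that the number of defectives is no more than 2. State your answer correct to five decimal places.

0.60423

X ~ Binomial(15, 0.15); P(X ≤ 2) = Σ C(15,k) p^k (1−p)^(15−k) over k:
  k=0: C(15,0)·0.15^0·0.85^15 = 0.0873542
  k=1: C(15,1)·0.15^1·0.85^14 = 0.2312318
  k=2: C(15,2)·0.15^2·0.85^13 = 0.2856392
Total = 0.6042252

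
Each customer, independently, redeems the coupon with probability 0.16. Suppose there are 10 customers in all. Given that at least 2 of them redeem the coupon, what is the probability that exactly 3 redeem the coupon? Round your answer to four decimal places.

0.2948

X ~ Binomial(10, 0.16). Want P(X=3 | X≥2) = P(X=3) / P(X≥2).
P(X=3) = C(10,3)·0.16^3·0.84^7 = 0.145043
P(X≥2) = 1 − 0.174901 − 0.333145 = 0.491954
Ratio = 0.145043 / 0.491954 = 0.294830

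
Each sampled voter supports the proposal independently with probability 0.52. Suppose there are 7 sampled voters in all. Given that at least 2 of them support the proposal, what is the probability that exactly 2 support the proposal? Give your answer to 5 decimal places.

X ~ Binomial(7, 0.52). Want P(X=2 | X≥2) = P(X=2) / P(X≥2).
P(X=2) = C(7,2)·0.52^2·0.48^5 = 0.1446879
P(X≥2) = 1 − 0.0058707 − 0.0445193 = 0.9496100
Ratio = 0.1446879 / 0.9496100 = 0.1523656

0.15237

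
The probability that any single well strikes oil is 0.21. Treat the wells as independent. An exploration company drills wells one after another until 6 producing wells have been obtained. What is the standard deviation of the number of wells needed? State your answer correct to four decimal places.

10.3674

Y = total wells until the sixth success; negative binomial with r=6, p=0.21.
SD(Y) = √[r(1−p)/p²] = √(107.482993) = 10.367401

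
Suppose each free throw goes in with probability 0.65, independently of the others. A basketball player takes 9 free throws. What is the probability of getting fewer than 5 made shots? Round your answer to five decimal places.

0.17172

X ~ Binomial(9, 0.65); P(X ≤ 4) = Σ C(9,k) p^k (1−p)^(9−k) over k:
  k=0: C(9,0)·0.65^0·0.35^9 = 0.0000788
  k=1: C(9,1)·0.65^1·0.35^8 = 0.0013173
  k=2: C(9,2)·0.65^2·0.35^7 = 0.0097860
  k=3: C(9,3)·0.65^3·0.35^6 = 0.0424060
  k=4: C(9,4)·0.65^4·0.35^5 = 0.1181311
Total = 0.1717193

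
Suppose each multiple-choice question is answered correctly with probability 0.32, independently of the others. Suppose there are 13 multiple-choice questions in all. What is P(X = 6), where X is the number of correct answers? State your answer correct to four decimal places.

0.1239

X ~ Binomial(n=13, p=0.32).
P(X=6) = C(13,6) · p^6 · (1−p)^7
= 1716 · 0.0010737 · 0.06723 = 0.123874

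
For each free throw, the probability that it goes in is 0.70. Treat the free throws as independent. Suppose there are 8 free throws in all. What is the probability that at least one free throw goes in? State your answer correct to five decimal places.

P(at least one) = 1 − P(none) = 1 − (1 − 0.70)^8
= 1 − 0.0000656 = 0.9999344

0.99993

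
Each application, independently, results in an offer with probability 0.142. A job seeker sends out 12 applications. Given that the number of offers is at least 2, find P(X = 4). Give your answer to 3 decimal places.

X ~ Binomial(12, 0.142). Want P(X=4 | X≥2) = P(X=4) / P(X≥2).
P(X=4) = C(12,4)·0.142^4·0.858^8 = 0.05911
P(X≥2) = 1 − 0.15916 − 0.31610 = 0.52473
Ratio = 0.05911 / 0.52473 = 0.11265

0.113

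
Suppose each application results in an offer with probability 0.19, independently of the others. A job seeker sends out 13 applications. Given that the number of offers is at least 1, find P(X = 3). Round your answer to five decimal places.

X ~ Binomial(13, 0.19). Want P(X=3 | X≥1) = P(X=3) / P(X≥1).
P(X=3) = C(13,3)·0.19^3·0.81^10 = 0.2384938
P(X≥1) = 1 − 0.0646108 = 0.9353892
Ratio = 0.2384938 / 0.9353892 = 0.2549674

0.25497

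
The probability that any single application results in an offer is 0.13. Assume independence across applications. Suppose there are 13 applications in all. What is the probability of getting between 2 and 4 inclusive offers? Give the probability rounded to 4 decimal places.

X ~ Binomial(13, 0.13); P(2 ≤ X ≤ 4) = Σ C(13,k) p^k (1−p)^(13−k) over k:
  k=2: C(13,2)·0.13^2·0.87^11 = 0.284900
  k=3: C(13,3)·0.13^3·0.87^10 = 0.156095
  k=4: C(13,4)·0.13^4·0.87^9 = 0.058311
Total = 0.499307

0.4993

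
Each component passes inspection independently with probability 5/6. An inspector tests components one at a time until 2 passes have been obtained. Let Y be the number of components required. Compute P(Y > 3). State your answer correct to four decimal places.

Needing more than 3 components ⇔ fewer than 2 successes in the first 3. With X ~ Binomial(3, 0.833333), P(Y > 3) = P(X ≤ 1).
  k=0: C(3,0)·0.833333^0·0.166667^3 = 0.004630
  k=1: C(3,1)·0.833333^1·0.166667^2 = 0.069444
P(X ≤ 1) = 0.074074

0.0741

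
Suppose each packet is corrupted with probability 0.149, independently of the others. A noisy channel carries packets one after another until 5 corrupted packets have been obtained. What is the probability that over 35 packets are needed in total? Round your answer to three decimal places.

0.387

Needing more than 35 packets ⇔ fewer than 5 successes in the first 35. With X ~ Binomial(35, 0.149), P(Y > 35) = P(X ≤ 4).
  k=0: C(35,0)·0.149^0·0.851^35 = 0.00353
  k=1: C(35,1)·0.149^1·0.851^34 = 0.02162
  k=2: C(35,2)·0.149^2·0.851^33 = 0.06435
  k=3: C(35,3)·0.149^3·0.851^32 = 0.12394
  k=4: C(35,4)·0.149^4·0.851^31 = 0.17360
P(X ≤ 4) = 0.38705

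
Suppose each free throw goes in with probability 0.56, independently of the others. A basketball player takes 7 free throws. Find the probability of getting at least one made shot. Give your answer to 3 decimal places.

P(at least one) = 1 − P(none) = 1 − (1 − 0.56)^7
= 1 − 0.00319 = 0.99681

0.997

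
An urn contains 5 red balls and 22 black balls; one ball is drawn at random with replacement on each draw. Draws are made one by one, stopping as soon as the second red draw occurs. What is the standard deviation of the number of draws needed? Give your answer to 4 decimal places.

Y = total draws until the second success; negative binomial with r=2, p=0.185185.
SD(Y) = √[r(1−p)/p²] = √(47.520000) = 6.893475

6.8935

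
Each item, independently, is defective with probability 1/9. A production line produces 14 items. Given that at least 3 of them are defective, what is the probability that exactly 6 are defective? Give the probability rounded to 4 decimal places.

0.0111

X ~ Binomial(14, 0.111111). Want P(X=6 | X≥3) = P(X=6) / P(X≥3).
P(X=6) = C(14,6)·0.111111^6·0.888889^8 = 0.002202
P(X≥3) = 1 − 0.192249 − 0.336436 − 0.273354 = 0.197960
Ratio = 0.002202 / 0.197960 = 0.011125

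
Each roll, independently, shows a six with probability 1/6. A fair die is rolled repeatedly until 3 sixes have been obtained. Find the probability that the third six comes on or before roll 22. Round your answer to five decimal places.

Finishing within 22 rolls ⇔ at least 3 successes in the first 22. With X ~ Binomial(22, 0.166667), P(Y ≤ 22) = 1 − P(X ≤ 2).
  k=0: C(22,0)·0.166667^0·0.833333^22 = 0.0181139
  k=1: C(22,1)·0.166667^1·0.833333^21 = 0.0797013
  k=2: C(22,2)·0.166667^2·0.833333^20 = 0.1673727
1 − 0.2651879 = 0.7348121

0.73481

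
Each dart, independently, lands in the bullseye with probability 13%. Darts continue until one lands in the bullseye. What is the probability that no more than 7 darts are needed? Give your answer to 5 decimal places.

0.62275

Y = number of darts to the first success; geometric, p = 0.13.
P(Y ≤ 7) = 1 − (1−p)^7 = 1 − 0.3772548 = 0.6227452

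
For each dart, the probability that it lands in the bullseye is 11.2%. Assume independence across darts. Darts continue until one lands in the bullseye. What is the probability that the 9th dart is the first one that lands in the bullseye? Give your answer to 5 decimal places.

0.04330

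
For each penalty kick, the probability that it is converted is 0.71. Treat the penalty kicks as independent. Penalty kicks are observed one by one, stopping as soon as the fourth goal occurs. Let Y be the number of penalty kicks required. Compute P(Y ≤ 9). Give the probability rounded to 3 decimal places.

Finishing within 9 penalty kicks ⇔ at least 4 successes in the first 9. With X ~ Binomial(9, 0.71), P(Y ≤ 9) = 1 − P(X ≤ 3).
  k=0: C(9,0)·0.71^0·0.29^9 = 0.00001
  k=1: C(9,1)·0.71^1·0.29^8 = 0.00032
  k=2: C(9,2)·0.71^2·0.29^7 = 0.00313
  k=3: C(9,3)·0.71^3·0.29^6 = 0.01788
1 − 0.02135 = 0.97865

0.979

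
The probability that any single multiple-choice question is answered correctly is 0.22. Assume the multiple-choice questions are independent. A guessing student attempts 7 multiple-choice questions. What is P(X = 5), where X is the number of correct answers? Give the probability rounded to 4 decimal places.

0.0066

X ~ Binomial(n=7, p=0.22).
P(X=5) = C(7,5) · p^5 · (1−p)^2
= 21 · 0.00051536 · 0.6084 = 0.006584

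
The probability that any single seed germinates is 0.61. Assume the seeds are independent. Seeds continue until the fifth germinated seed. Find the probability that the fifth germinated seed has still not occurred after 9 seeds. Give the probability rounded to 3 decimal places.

Needing more than 9 seeds ⇔ fewer than 5 successes in the first 9. With X ~ Binomial(9, 0.61), P(Y > 9) = P(X ≤ 4).
  k=0: C(9,0)·0.61^0·0.39^9 = 0.00021
  k=1: C(9,1)·0.61^1·0.39^8 = 0.00294
  k=2: C(9,2)·0.61^2·0.39^7 = 0.01838
  k=3: C(9,3)·0.61^3·0.39^6 = 0.06709
  k=4: C(9,4)·0.61^4·0.39^5 = 0.15740
P(X ≤ 4) = 0.24602

0.246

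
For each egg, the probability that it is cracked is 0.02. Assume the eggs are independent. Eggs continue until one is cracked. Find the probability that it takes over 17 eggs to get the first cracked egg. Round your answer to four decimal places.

Y = number of eggs to the first success; geometric, p = 0.02.
P(Y > 17) = P(first 17 all fail) = (1−p)^17 = 0.709322

0.7093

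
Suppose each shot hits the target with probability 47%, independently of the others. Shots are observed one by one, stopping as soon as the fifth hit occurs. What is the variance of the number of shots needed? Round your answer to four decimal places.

Y = total shots until the fifth success; negative binomial with r=5, p=0.47.
Var(Y) = r(1−p)/p² = 5·0.53 / 0.47² = 11.996378

11.9964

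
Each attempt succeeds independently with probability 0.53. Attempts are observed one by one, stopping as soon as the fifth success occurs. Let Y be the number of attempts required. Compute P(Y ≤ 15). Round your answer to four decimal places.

0.9637

Finishing within 15 attempts ⇔ at least 5 successes in the first 15. With X ~ Binomial(15, 0.53), P(Y ≤ 15) = 1 − P(X ≤ 4).
  k=0: C(15,0)·0.53^0·0.47^15 = 0.000012
  k=1: C(15,1)·0.53^1·0.47^14 = 0.000204
  k=2: C(15,2)·0.53^2·0.47^13 = 0.001611
  k=3: C(15,3)·0.53^3·0.47^12 = 0.007871
  k=4: C(15,4)·0.53^4·0.47^11 = 0.026626
1 − 0.036324 = 0.963676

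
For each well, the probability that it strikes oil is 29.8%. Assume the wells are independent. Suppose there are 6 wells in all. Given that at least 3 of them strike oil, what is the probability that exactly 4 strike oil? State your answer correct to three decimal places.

X ~ Binomial(6, 0.298). Want P(X=4 | X≥3) = P(X=4) / P(X≥3).
P(X=4) = C(6,4)·0.298^4·0.702^2 = 0.05829
P(X≥3) = 1 − 0.11968 − 0.30483 − 0.32350 = 0.25199
Ratio = 0.05829 / 0.25199 = 0.23133

0.231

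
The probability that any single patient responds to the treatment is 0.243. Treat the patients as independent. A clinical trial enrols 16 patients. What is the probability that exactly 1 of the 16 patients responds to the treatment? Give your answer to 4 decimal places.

X ~ Binomial(n=16, p=0.243).
P(X=1) = C(16,1) · p^1 · (1−p)^15
= 16 · 0.243 · 0.015362 = 0.059726

0.0597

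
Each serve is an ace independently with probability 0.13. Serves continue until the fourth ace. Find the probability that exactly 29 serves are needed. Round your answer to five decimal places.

0.02878

Y = trial on which the fourth success occurs; negative binomial, r=4, p=0.13.
P(Y=29) = C(28,3) · p^4 · (1−p)^25
= 3276 · 0.00028561 · 0.03076 = 0.0287805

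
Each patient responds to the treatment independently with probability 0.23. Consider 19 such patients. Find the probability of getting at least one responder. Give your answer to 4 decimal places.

P(at least one) = 1 − P(none) = 1 − (1 − 0.23)^19
= 1 − 0.006971 = 0.993029

0.9930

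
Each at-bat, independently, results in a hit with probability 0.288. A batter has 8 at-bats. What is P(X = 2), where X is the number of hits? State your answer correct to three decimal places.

0.303

X ~ Binomial(n=8, p=0.288).
P(X=2) = C(8,2) · p^2 · (1−p)^6
= 28 · 0.082944 · 0.13028 = 0.30257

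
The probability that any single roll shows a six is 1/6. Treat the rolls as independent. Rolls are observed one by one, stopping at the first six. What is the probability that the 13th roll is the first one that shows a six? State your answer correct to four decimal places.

Geometric (trials to first success), p = 0.166667.
P(Y = 13) = (1−p)^12 · p = 0.11216 · 0.166667 = 0.018693

0.0187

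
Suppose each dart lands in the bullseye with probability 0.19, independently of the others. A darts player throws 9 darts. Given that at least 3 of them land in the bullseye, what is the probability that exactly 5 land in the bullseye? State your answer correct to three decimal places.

0.057

X ~ Binomial(9, 0.19). Want P(X=5 | X≥3) = P(X=5) / P(X≥3).
P(X=5) = C(9,5)·0.19^5·0.81^4 = 0.01343
P(X≥3) = 1 − 0.15009 − 0.31687 − 0.29731 = 0.23573
Ratio = 0.01343 / 0.23573 = 0.05697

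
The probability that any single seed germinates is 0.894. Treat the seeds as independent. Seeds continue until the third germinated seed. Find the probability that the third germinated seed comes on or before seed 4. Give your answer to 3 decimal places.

Finishing within 4 seeds ⇔ at least 3 successes in the first 4. With X ~ Binomial(4, 0.894), P(Y ≤ 4) = 1 − P(X ≤ 2).
  k=0: C(4,0)·0.894^0·0.106^4 = 0.00013
  k=1: C(4,1)·0.894^1·0.106^3 = 0.00426
  k=2: C(4,2)·0.894^2·0.106^2 = 0.05388
1 − 0.05827 = 0.94173

0.942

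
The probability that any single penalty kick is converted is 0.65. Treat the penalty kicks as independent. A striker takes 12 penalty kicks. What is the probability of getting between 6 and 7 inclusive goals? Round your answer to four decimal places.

X ~ Binomial(12, 0.65); P(6 ≤ X ≤ 7) = Σ C(12,k) p^k (1−p)^(12−k) over k:
  k=6: C(12,6)·0.65^6·0.35^6 = 0.128103
  k=7: C(12,7)·0.65^7·0.35^5 = 0.203920
Total = 0.332023

0.3320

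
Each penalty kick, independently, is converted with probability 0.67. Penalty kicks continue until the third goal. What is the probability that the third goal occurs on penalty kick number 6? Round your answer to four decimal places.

Y = trial on which the third success occurs; negative binomial, r=3, p=0.67.
P(Y=6) = C(5,2) · p^3 · (1−p)^3
= 10 · 0.30076 · 0.035937 = 0.108085

0.1081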